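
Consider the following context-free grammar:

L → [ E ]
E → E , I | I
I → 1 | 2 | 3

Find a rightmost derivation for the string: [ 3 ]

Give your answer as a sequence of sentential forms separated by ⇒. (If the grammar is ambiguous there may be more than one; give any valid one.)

L ⇒ [ E ] ⇒ [ I ] ⇒ [ 3 ]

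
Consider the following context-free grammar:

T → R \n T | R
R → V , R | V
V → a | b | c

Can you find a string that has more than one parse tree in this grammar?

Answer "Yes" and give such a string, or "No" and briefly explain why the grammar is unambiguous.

No - the grammar is unambiguous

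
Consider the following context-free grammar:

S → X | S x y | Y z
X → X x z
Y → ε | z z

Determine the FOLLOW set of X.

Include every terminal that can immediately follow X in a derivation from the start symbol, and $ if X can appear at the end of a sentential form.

We compute FOLLOW(X) using the standard algorithm.
FOLLOW(S) starts with {$}.
FIRST(S) = {z}
FIRST(X) = {}
FIRST(Y) = {z, ε}
FOLLOW(S) = {$, x}
FOLLOW(X) = {$, x}
FOLLOW(Y) = {z}
Therefore, FOLLOW(X) = {$, x}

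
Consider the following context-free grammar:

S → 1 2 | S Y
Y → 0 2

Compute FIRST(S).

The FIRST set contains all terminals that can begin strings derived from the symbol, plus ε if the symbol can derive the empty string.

We compute FIRST(S) using the standard algorithm.
FIRST(S) = {1}
FIRST(Y) = {0}
Therefore, FIRST(S) = {1}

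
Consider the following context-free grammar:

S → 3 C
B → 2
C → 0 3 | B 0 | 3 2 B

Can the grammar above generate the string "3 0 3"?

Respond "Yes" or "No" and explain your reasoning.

Yes - a valid derivation exists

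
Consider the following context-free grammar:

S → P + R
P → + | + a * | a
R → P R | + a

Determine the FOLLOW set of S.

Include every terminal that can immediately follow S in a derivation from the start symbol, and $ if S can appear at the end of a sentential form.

We compute FOLLOW(S) using the standard algorithm.
FOLLOW(S) starts with {$}.
FIRST(P) = {+, a}
FIRST(R) = {+, a}
FIRST(S) = {+, a}
FOLLOW(P) = {+, a}
FOLLOW(R) = {$}
FOLLOW(S) = {$}
Therefore, FOLLOW(S) = {$}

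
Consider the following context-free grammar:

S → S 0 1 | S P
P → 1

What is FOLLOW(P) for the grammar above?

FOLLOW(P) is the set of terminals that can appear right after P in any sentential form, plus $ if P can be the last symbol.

We compute FOLLOW(P) using the standard algorithm.
FOLLOW(S) starts with {$}.
FIRST(P) = {1}
FIRST(S) = {}
FOLLOW(P) = {$, 0, 1}
FOLLOW(S) = {$, 0, 1}
Therefore, FOLLOW(P) = {$, 0, 1}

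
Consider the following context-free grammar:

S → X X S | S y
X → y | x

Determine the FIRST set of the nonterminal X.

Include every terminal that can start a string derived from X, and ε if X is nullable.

We compute FIRST(X) using the standard algorithm.
FIRST(S) = {x, y}
FIRST(X) = {x, y}
Therefore, FIRST(X) = {x, y}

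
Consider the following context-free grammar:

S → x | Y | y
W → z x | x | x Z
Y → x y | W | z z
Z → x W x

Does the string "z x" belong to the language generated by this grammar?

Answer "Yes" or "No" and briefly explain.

Yes - a valid derivation exists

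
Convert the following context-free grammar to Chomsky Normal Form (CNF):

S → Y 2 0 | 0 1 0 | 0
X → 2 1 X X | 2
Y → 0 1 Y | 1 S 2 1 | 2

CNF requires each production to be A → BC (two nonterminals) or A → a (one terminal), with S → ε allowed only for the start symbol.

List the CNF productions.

T2 → 2; T0 → 0; T1 → 1; S → 0; X → 2; Y → 2; S → Y X0; X0 → T2 T0; S → T0 X1; X1 → T1 T0; X → T2 X2; X2 → T1 X3; X3 → X X; Y → T0 X4; X4 → T1 Y; Y → T1 X5; X5 → S X6; X6 → T2 T1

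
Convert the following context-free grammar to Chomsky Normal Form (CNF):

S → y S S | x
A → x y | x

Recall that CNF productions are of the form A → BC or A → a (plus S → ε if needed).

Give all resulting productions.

TY → y; S → x; TX → x; A → x; S → TY X0; X0 → S S; A → TX TY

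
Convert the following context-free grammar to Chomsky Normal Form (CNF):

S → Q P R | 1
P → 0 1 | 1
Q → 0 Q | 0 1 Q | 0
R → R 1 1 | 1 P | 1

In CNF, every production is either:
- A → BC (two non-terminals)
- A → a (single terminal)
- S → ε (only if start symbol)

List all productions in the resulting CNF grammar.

S → 1; T0 → 0; T1 → 1; P → 1; Q → 0; R → 1; S → Q X0; X0 → P R; P → T0 T1; Q → T0 Q; Q → T0 X1; X1 → T1 Q; R → R X2; X2 → T1 T1; R → T1 P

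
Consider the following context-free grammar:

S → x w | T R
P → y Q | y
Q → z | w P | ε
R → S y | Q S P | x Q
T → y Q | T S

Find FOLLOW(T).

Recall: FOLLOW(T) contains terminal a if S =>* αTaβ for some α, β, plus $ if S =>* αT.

We compute FOLLOW(T) using the standard algorithm.
FOLLOW(S) starts with {$}.
FIRST(P) = {y}
FIRST(Q) = {w, z, ε}
FIRST(R) = {w, x, y, z}
FIRST(S) = {x, y}
FIRST(T) = {y}
FOLLOW(P) = {$, w, x, y, z}
FOLLOW(Q) = {$, w, x, y, z}
FOLLOW(R) = {$, w, x, y, z}
FOLLOW(S) = {$, w, x, y, z}
FOLLOW(T) = {w, x, y, z}
Therefore, FOLLOW(T) = {w, x, y, z}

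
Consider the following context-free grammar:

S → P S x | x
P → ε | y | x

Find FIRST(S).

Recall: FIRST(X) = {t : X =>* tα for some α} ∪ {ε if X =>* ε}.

We compute FIRST(S) using the standard algorithm.
FIRST(P) = {x, y, ε}
FIRST(S) = {x, y}
Therefore, FIRST(S) = {x, y}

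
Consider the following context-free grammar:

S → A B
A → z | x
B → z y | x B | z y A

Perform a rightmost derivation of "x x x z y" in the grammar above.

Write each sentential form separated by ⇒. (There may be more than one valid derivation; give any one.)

S ⇒ A B ⇒ A x B ⇒ A x x B ⇒ A x x z y ⇒ x x x z y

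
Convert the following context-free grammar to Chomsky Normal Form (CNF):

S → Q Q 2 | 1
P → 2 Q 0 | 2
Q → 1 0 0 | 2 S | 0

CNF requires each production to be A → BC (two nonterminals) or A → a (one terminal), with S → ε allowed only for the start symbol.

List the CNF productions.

T2 → 2; S → 1; T0 → 0; P → 2; T1 → 1; Q → 0; S → Q X0; X0 → Q T2; P → T2 X1; X1 → Q T0; Q → T1 X2; X2 → T0 T0; Q → T2 S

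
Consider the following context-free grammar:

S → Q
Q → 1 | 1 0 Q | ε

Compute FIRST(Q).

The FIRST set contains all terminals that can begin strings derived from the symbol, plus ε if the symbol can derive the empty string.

We compute FIRST(Q) using the standard algorithm.
FIRST(Q) = {1, ε}
FIRST(S) = {1, ε}
Therefore, FIRST(Q) = {1, ε}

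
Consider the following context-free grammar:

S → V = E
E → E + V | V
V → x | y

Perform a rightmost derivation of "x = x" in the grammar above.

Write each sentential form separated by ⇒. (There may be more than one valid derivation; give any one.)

S ⇒ V = E ⇒ V = V ⇒ V = x ⇒ x = x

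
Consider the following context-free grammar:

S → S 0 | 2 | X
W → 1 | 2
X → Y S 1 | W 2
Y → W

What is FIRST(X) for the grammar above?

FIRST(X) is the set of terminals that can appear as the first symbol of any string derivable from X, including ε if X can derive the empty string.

We compute FIRST(X) using the standard algorithm.
FIRST(S) = {1, 2}
FIRST(W) = {1, 2}
FIRST(X) = {1, 2}
FIRST(Y) = {1, 2}
Therefore, FIRST(X) = {1, 2}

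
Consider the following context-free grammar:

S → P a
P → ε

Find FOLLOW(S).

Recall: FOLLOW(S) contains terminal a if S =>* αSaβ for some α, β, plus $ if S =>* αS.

We compute FOLLOW(S) using the standard algorithm.
FOLLOW(S) starts with {$}.
FIRST(P) = {ε}
FIRST(S) = {a}
FOLLOW(P) = {a}
FOLLOW(S) = {$}
Therefore, FOLLOW(S) = {$}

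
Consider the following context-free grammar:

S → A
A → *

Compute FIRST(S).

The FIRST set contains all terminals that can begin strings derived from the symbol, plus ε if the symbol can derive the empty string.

We compute FIRST(S) using the standard algorithm.
FIRST(A) = {*}
FIRST(S) = {*}
Therefore, FIRST(S) = {*}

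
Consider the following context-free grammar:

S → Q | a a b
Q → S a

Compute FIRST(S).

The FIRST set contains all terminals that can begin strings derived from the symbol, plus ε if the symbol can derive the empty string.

We compute FIRST(S) using the standard algorithm.
FIRST(Q) = {a}
FIRST(S) = {a}
Therefore, FIRST(S) = {a}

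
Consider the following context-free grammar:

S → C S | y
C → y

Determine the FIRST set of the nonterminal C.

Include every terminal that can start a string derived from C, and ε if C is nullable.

We compute FIRST(C) using the standard algorithm.
FIRST(C) = {y}
FIRST(S) = {y}
Therefore, FIRST(C) = {y}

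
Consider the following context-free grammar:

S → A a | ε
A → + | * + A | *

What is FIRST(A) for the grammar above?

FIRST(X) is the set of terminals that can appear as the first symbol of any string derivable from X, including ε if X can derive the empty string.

We compute FIRST(A) using the standard algorithm.
FIRST(A) = {*, +}
FIRST(S) = {*, +, ε}
Therefore, FIRST(A) = {*, +}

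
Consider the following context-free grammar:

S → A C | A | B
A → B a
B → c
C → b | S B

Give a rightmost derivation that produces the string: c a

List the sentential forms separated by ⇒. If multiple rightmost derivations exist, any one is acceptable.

S ⇒ A ⇒ B a ⇒ c a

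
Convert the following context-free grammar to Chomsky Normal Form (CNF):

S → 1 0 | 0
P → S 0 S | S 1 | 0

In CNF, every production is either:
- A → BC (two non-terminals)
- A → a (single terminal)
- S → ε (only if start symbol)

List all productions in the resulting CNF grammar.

T1 → 1; T0 → 0; S → 0; P → 0; S → T1 T0; P → S X0; X0 → T0 S; P → S T1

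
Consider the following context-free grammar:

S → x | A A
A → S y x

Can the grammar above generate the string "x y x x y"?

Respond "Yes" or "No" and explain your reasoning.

No - no valid derivation exists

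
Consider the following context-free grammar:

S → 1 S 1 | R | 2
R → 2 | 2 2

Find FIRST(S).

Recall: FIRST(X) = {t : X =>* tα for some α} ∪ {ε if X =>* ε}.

We compute FIRST(S) using the standard algorithm.
FIRST(R) = {2}
FIRST(S) = {1, 2}
Therefore, FIRST(S) = {1, 2}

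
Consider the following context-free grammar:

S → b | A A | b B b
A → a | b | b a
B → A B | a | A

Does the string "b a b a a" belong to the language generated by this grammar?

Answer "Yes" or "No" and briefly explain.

No - no valid derivation exists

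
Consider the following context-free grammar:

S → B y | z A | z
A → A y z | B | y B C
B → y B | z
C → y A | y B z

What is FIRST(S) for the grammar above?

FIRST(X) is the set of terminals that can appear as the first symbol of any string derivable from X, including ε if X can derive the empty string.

We compute FIRST(S) using the standard algorithm.
FIRST(A) = {y, z}
FIRST(B) = {y, z}
FIRST(C) = {y}
FIRST(S) = {y, z}
Therefore, FIRST(S) = {y, z}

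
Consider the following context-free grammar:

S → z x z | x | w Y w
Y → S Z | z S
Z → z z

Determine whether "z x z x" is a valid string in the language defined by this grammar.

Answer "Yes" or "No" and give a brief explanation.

No - no valid derivation exists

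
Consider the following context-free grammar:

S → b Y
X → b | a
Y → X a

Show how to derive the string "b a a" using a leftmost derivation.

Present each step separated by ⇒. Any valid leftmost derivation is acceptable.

S ⇒ b Y ⇒ b X a ⇒ b a a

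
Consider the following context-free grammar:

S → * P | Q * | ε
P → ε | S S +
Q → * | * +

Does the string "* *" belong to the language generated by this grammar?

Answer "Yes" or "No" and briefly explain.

Yes - a valid derivation exists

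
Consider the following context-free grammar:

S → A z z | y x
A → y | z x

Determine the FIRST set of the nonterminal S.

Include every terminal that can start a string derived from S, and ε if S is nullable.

We compute FIRST(S) using the standard algorithm.
FIRST(A) = {y, z}
FIRST(S) = {y, z}
Therefore, FIRST(S) = {y, z}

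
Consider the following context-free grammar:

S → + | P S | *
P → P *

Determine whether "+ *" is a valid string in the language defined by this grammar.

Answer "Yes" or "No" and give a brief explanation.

No - no valid derivation exists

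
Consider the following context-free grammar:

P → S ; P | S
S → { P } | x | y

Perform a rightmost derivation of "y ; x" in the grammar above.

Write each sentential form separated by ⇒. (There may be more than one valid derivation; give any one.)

P ⇒ S ; P ⇒ S ; S ⇒ S ; x ⇒ y ; x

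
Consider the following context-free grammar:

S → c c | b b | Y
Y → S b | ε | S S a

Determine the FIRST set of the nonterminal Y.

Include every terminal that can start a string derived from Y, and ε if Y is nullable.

We compute FIRST(Y) using the standard algorithm.
FIRST(S) = {a, b, c, ε}
FIRST(Y) = {a, b, c, ε}
Therefore, FIRST(Y) = {a, b, c, ε}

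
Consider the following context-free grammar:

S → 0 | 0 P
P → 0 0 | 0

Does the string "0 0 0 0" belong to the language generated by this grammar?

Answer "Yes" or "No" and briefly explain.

No - no valid derivation exists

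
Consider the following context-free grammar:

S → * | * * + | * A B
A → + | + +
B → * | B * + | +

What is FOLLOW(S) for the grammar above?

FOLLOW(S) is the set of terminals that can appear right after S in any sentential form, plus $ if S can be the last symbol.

We compute FOLLOW(S) using the standard algorithm.
FOLLOW(S) starts with {$}.
FIRST(A) = {+}
FIRST(B) = {*, +}
FIRST(S) = {*}
FOLLOW(A) = {*, +}
FOLLOW(B) = {$, *}
FOLLOW(S) = {$}
Therefore, FOLLOW(S) = {$}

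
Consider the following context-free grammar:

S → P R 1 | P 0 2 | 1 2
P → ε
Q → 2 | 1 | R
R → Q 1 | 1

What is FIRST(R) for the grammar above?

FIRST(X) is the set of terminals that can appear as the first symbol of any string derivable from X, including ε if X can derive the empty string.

We compute FIRST(R) using the standard algorithm.
FIRST(P) = {ε}
FIRST(Q) = {1, 2}
FIRST(R) = {1, 2}
FIRST(S) = {0, 1, 2}
Therefore, FIRST(R) = {1, 2}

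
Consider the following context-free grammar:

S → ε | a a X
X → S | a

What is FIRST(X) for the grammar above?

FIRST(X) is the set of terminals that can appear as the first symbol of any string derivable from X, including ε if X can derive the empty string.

We compute FIRST(X) using the standard algorithm.
FIRST(S) = {a, ε}
FIRST(X) = {a, ε}
Therefore, FIRST(X) = {a, ε}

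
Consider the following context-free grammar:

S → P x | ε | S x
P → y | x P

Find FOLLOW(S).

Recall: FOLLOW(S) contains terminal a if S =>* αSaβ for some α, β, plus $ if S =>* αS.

We compute FOLLOW(S) using the standard algorithm.
FOLLOW(S) starts with {$}.
FIRST(P) = {x, y}
FIRST(S) = {x, y, ε}
FOLLOW(P) = {x}
FOLLOW(S) = {$, x}
Therefore, FOLLOW(S) = {$, x}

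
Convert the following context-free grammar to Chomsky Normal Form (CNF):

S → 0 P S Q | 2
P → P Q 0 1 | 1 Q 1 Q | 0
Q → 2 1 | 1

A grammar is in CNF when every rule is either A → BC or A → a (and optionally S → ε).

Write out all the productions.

T0 → 0; S → 2; T1 → 1; P → 0; T2 → 2; Q → 1; S → T0 X0; X0 → P X1; X1 → S Q; P → P X2; X2 → Q X3; X3 → T0 T1; P → T1 X4; X4 → Q X5; X5 → T1 Q; Q → T2 T1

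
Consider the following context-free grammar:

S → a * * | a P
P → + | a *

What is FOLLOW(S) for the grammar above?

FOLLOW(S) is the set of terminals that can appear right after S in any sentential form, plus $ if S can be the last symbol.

We compute FOLLOW(S) using the standard algorithm.
FOLLOW(S) starts with {$}.
FIRST(P) = {+, a}
FIRST(S) = {a}
FOLLOW(P) = {$}
FOLLOW(S) = {$}
Therefore, FOLLOW(S) = {$}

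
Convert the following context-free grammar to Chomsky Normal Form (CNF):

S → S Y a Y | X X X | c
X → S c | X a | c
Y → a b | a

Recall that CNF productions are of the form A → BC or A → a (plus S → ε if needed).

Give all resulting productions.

TA → a; S → c; TC → c; X → c; TB → b; Y → a; S → S X0; X0 → Y X1; X1 → TA Y; S → X X2; X2 → X X; X → S TC; X → X TA; Y → TA TB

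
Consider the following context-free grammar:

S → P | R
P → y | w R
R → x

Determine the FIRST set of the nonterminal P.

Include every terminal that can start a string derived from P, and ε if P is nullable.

We compute FIRST(P) using the standard algorithm.
FIRST(P) = {w, y}
FIRST(R) = {x}
FIRST(S) = {w, x, y}
Therefore, FIRST(P) = {w, y}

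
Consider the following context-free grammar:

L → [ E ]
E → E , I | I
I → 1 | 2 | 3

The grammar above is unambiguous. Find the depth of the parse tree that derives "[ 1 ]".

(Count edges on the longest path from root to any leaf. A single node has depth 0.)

3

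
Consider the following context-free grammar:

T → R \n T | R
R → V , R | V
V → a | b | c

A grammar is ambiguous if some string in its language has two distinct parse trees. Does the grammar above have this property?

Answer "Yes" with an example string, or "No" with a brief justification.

No - the grammar is unambiguous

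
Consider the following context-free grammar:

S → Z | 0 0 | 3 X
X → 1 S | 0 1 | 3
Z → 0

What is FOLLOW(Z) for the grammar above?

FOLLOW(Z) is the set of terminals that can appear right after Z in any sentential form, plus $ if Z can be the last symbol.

We compute FOLLOW(Z) using the standard algorithm.
FOLLOW(S) starts with {$}.
FIRST(S) = {0, 3}
FIRST(X) = {0, 1, 3}
FIRST(Z) = {0}
FOLLOW(S) = {$}
FOLLOW(X) = {$}
FOLLOW(Z) = {$}
Therefore, FOLLOW(Z) = {$}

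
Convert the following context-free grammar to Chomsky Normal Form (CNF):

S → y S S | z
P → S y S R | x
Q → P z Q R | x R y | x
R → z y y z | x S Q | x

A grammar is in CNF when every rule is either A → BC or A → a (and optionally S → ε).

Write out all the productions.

TY → y; S → z; P → x; TZ → z; TX → x; Q → x; R → x; S → TY X0; X0 → S S; P → S X1; X1 → TY X2; X2 → S R; Q → P X3; X3 → TZ X4; X4 → Q R; Q → TX X5; X5 → R TY; R → TZ X6; X6 → TY X7; X7 → TY TZ; R → TX X8; X8 → S Q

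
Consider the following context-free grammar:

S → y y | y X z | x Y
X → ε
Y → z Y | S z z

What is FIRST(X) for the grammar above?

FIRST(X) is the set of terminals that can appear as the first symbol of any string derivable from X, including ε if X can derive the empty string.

We compute FIRST(X) using the standard algorithm.
FIRST(S) = {x, y}
FIRST(X) = {ε}
FIRST(Y) = {x, y, z}
Therefore, FIRST(X) = {ε}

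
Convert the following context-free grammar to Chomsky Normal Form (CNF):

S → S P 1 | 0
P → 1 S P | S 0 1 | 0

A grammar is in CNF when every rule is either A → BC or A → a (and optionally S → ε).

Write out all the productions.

T1 → 1; S → 0; T0 → 0; P → 0; S → S X0; X0 → P T1; P → T1 X1; X1 → S P; P → S X2; X2 → T0 T1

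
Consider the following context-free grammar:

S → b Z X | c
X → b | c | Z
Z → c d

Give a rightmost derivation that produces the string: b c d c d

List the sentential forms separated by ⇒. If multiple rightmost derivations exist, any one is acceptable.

S ⇒ b Z X ⇒ b Z Z ⇒ b Z c d ⇒ b c d c d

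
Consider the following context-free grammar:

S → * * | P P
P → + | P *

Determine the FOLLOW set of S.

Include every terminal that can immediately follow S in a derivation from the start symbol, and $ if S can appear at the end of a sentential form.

We compute FOLLOW(S) using the standard algorithm.
FOLLOW(S) starts with {$}.
FIRST(P) = {+}
FIRST(S) = {*, +}
FOLLOW(P) = {$, *, +}
FOLLOW(S) = {$}
Therefore, FOLLOW(S) = {$}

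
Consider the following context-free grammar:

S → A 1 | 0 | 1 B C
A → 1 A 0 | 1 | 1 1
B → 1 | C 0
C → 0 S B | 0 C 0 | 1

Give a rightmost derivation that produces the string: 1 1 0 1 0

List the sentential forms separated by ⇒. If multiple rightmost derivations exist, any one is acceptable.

S ⇒ 1 B C ⇒ 1 B 0 C 0 ⇒ 1 B 0 1 0 ⇒ 1 1 0 1 0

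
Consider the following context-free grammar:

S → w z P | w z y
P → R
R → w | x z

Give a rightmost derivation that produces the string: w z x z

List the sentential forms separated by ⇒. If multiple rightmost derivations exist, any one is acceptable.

S ⇒ w z P ⇒ w z R ⇒ w z x z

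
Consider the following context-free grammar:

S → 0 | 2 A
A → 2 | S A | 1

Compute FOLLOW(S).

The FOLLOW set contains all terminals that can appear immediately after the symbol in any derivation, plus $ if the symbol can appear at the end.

We compute FOLLOW(S) using the standard algorithm.
FOLLOW(S) starts with {$}.
FIRST(A) = {0, 1, 2}
FIRST(S) = {0, 2}
FOLLOW(A) = {$, 0, 1, 2}
FOLLOW(S) = {$, 0, 1, 2}
Therefore, FOLLOW(S) = {$, 0, 1, 2}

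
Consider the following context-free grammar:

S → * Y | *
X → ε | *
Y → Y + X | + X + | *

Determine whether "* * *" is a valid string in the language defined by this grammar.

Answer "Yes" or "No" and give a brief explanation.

No - no valid derivation exists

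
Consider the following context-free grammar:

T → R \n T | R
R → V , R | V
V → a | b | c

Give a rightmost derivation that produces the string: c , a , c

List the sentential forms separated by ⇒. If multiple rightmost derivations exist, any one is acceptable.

T ⇒ R ⇒ V , R ⇒ V , V , R ⇒ V , V , V ⇒ V , V , c ⇒ V , a , c ⇒ c , a , c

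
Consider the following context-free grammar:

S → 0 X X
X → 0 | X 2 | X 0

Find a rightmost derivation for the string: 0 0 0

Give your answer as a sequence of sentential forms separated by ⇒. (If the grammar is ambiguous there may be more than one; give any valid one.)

S ⇒ 0 X X ⇒ 0 X 0 ⇒ 0 0 0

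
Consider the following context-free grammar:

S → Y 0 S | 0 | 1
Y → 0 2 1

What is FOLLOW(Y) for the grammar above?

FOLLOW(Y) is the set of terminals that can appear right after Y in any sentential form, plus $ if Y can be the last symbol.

We compute FOLLOW(Y) using the standard algorithm.
FOLLOW(S) starts with {$}.
FIRST(S) = {0, 1}
FIRST(Y) = {0}
FOLLOW(S) = {$}
FOLLOW(Y) = {0}
Therefore, FOLLOW(Y) = {0}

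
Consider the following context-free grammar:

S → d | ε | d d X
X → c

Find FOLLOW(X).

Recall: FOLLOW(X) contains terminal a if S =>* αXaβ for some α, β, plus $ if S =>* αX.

We compute FOLLOW(X) using the standard algorithm.
FOLLOW(S) starts with {$}.
FIRST(S) = {d, ε}
FIRST(X) = {c}
FOLLOW(S) = {$}
FOLLOW(X) = {$}
Therefore, FOLLOW(X) = {$}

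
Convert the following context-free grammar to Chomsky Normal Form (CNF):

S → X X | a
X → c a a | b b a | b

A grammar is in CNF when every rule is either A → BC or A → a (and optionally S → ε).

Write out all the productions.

S → a; TC → c; TA → a; TB → b; X → b; S → X X; X → TC X0; X0 → TA TA; X → TB X1; X1 → TB TA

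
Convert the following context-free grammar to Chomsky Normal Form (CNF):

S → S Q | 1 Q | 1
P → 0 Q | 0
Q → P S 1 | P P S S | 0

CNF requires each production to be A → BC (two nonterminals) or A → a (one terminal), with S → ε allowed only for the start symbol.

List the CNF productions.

T1 → 1; S → 1; T0 → 0; P → 0; Q → 0; S → S Q; S → T1 Q; P → T0 Q; Q → P X0; X0 → S T1; Q → P X1; X1 → P X2; X2 → S S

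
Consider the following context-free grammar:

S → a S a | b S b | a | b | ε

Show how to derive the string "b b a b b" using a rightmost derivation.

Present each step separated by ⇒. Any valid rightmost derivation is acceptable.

S ⇒ b S b ⇒ b b S b b ⇒ b b a b b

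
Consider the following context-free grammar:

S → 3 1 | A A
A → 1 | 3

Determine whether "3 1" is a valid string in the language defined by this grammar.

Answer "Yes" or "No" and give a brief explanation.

Yes - a valid derivation exists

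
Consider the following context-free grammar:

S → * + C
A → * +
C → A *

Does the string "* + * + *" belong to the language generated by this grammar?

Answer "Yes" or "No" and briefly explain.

Yes - a valid derivation exists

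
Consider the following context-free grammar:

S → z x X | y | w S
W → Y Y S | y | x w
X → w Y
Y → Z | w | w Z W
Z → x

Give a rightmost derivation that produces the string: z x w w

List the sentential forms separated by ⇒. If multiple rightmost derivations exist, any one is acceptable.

S ⇒ z x X ⇒ z x w Y ⇒ z x w w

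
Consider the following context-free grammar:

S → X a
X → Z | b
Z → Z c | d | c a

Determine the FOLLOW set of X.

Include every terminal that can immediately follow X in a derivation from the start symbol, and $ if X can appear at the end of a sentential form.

We compute FOLLOW(X) using the standard algorithm.
FOLLOW(S) starts with {$}.
FIRST(S) = {b, c, d}
FIRST(X) = {b, c, d}
FIRST(Z) = {c, d}
FOLLOW(S) = {$}
FOLLOW(X) = {a}
FOLLOW(Z) = {a, c}
Therefore, FOLLOW(X) = {a}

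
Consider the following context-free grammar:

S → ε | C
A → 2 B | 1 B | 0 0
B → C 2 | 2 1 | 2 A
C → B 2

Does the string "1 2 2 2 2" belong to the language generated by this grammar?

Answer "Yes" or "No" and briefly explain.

No - no valid derivation exists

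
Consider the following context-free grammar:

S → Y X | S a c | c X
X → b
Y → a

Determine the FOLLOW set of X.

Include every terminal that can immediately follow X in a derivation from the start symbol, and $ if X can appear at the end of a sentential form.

We compute FOLLOW(X) using the standard algorithm.
FOLLOW(S) starts with {$}.
FIRST(S) = {a, c}
FIRST(X) = {b}
FIRST(Y) = {a}
FOLLOW(S) = {$, a}
FOLLOW(X) = {$, a}
FOLLOW(Y) = {b}
Therefore, FOLLOW(X) = {$, a}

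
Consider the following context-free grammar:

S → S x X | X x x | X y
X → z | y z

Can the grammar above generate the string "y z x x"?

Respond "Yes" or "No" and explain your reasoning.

Yes - a valid derivation exists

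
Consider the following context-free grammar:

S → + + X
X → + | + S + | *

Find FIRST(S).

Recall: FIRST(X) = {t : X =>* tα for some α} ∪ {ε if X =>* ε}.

We compute FIRST(S) using the standard algorithm.
FIRST(S) = {+}
FIRST(X) = {*, +}
Therefore, FIRST(S) = {+}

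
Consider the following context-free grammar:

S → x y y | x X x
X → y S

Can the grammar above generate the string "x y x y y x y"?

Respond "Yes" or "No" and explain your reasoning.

No - no valid derivation exists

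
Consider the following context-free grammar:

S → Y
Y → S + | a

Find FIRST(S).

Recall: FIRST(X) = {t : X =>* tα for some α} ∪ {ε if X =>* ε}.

We compute FIRST(S) using the standard algorithm.
FIRST(S) = {a}
FIRST(Y) = {a}
Therefore, FIRST(S) = {a}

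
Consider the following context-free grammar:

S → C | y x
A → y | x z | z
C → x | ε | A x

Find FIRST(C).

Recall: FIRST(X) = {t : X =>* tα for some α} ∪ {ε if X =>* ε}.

We compute FIRST(C) using the standard algorithm.
FIRST(A) = {x, y, z}
FIRST(C) = {x, y, z, ε}
FIRST(S) = {x, y, z, ε}
Therefore, FIRST(C) = {x, y, z, ε}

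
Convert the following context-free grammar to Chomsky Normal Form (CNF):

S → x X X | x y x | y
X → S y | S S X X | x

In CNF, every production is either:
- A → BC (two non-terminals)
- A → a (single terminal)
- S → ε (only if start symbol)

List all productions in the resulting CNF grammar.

TX → x; TY → y; S → y; X → x; S → TX X0; X0 → X X; S → TX X1; X1 → TY TX; X → S TY; X → S X2; X2 → S X3; X3 → X X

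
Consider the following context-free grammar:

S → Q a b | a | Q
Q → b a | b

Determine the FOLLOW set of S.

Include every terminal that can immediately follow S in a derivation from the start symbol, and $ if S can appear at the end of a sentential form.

We compute FOLLOW(S) using the standard algorithm.
FOLLOW(S) starts with {$}.
FIRST(Q) = {b}
FIRST(S) = {a, b}
FOLLOW(Q) = {$, a}
FOLLOW(S) = {$}
Therefore, FOLLOW(S) = {$}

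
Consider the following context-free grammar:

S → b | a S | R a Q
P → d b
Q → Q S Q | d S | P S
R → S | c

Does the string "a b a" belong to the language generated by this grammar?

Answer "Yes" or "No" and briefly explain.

No - no valid derivation exists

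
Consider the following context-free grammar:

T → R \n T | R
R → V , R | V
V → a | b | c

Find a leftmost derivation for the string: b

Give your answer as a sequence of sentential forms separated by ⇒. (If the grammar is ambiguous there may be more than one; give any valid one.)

T ⇒ R ⇒ V ⇒ b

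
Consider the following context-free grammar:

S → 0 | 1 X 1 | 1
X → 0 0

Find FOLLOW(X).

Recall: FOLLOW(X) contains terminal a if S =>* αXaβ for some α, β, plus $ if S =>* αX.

We compute FOLLOW(X) using the standard algorithm.
FOLLOW(S) starts with {$}.
FIRST(S) = {0, 1}
FIRST(X) = {0}
FOLLOW(S) = {$}
FOLLOW(X) = {1}
Therefore, FOLLOW(X) = {1}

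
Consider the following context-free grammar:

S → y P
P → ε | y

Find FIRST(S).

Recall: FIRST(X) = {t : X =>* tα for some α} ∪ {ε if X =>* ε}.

We compute FIRST(S) using the standard algorithm.
FIRST(P) = {y, ε}
FIRST(S) = {y}
Therefore, FIRST(S) = {y}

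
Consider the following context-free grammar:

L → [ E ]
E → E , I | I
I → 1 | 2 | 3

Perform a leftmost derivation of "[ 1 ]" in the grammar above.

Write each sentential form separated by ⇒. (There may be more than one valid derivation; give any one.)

L ⇒ [ E ] ⇒ [ I ] ⇒ [ 1 ]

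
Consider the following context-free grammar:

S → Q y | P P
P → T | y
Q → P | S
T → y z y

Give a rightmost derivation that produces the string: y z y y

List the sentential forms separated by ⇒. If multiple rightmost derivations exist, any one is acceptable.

S ⇒ Q y ⇒ P y ⇒ T y ⇒ y z y y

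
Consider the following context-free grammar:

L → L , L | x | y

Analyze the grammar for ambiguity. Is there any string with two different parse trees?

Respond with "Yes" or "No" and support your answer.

Yes - the string 'y , y , y , x , y' has two distinct parse trees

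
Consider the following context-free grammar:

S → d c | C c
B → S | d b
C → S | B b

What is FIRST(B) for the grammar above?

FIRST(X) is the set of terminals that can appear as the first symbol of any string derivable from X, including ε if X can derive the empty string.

We compute FIRST(B) using the standard algorithm.
FIRST(B) = {d}
FIRST(C) = {d}
FIRST(S) = {d}
Therefore, FIRST(B) = {d}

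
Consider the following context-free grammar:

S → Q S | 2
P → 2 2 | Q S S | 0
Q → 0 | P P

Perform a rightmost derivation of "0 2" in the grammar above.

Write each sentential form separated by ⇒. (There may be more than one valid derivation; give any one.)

S ⇒ Q S ⇒ Q 2 ⇒ 0 2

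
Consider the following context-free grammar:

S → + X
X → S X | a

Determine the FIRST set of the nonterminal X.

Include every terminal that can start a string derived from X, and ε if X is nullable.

We compute FIRST(X) using the standard algorithm.
FIRST(S) = {+}
FIRST(X) = {+, a}
Therefore, FIRST(X) = {+, a}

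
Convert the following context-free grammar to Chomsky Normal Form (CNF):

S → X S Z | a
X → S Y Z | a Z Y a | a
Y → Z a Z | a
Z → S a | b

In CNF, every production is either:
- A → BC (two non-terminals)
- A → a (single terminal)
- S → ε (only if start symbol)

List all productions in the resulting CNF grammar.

S → a; TA → a; X → a; Y → a; Z → b; S → X X0; X0 → S Z; X → S X1; X1 → Y Z; X → TA X2; X2 → Z X3; X3 → Y TA; Y → Z X4; X4 → TA Z; Z → S TA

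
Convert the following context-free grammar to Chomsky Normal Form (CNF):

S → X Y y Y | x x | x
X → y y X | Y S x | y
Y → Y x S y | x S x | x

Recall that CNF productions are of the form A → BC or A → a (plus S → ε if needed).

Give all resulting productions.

TY → y; TX → x; S → x; X → y; Y → x; S → X X0; X0 → Y X1; X1 → TY Y; S → TX TX; X → TY X2; X2 → TY X; X → Y X3; X3 → S TX; Y → Y X4; X4 → TX X5; X5 → S TY; Y → TX X6; X6 → S TX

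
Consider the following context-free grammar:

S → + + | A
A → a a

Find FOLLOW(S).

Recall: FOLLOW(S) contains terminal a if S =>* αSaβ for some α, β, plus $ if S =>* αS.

We compute FOLLOW(S) using the standard algorithm.
FOLLOW(S) starts with {$}.
FIRST(A) = {a}
FIRST(S) = {+, a}
FOLLOW(A) = {$}
FOLLOW(S) = {$}
Therefore, FOLLOW(S) = {$}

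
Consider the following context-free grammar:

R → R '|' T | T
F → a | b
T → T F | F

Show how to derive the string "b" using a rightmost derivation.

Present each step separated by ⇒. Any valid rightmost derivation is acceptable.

R ⇒ T ⇒ F ⇒ b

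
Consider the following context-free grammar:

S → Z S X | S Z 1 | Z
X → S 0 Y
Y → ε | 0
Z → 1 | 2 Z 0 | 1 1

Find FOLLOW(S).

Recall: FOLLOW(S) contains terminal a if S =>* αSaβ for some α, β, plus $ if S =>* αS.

We compute FOLLOW(S) using the standard algorithm.
FOLLOW(S) starts with {$}.
FIRST(S) = {1, 2}
FIRST(X) = {1, 2}
FIRST(Y) = {0, ε}
FIRST(Z) = {1, 2}
FOLLOW(S) = {$, 0, 1, 2}
FOLLOW(X) = {$, 0, 1, 2}
FOLLOW(Y) = {$, 0, 1, 2}
FOLLOW(Z) = {$, 0, 1, 2}
Therefore, FOLLOW(S) = {$, 0, 1, 2}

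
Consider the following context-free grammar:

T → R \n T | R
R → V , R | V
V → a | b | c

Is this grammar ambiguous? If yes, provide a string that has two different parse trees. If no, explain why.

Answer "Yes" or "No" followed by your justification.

No - the grammar is unambiguous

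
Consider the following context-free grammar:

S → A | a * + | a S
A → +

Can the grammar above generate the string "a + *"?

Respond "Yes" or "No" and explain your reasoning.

No - no valid derivation exists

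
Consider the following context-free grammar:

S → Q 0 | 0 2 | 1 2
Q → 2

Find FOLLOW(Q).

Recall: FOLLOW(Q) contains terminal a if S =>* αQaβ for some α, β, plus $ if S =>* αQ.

We compute FOLLOW(Q) using the standard algorithm.
FOLLOW(S) starts with {$}.
FIRST(Q) = {2}
FIRST(S) = {0, 1, 2}
FOLLOW(Q) = {0}
FOLLOW(S) = {$}
Therefore, FOLLOW(Q) = {0}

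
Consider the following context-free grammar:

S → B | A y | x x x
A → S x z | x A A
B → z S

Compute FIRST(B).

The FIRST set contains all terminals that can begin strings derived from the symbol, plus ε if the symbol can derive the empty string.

We compute FIRST(B) using the standard algorithm.
FIRST(A) = {x, z}
FIRST(B) = {z}
FIRST(S) = {x, z}
Therefore, FIRST(B) = {z}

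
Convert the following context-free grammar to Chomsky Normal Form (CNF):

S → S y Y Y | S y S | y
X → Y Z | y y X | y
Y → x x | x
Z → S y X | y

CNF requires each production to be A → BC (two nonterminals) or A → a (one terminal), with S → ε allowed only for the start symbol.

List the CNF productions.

TY → y; S → y; X → y; TX → x; Y → x; Z → y; S → S X0; X0 → TY X1; X1 → Y Y; S → S X2; X2 → TY S; X → Y Z; X → TY X3; X3 → TY X; Y → TX TX; Z → S X4; X4 → TY X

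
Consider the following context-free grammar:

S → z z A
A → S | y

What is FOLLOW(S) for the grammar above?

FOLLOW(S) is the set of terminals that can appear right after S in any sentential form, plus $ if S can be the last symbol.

We compute FOLLOW(S) using the standard algorithm.
FOLLOW(S) starts with {$}.
FIRST(A) = {y, z}
FIRST(S) = {z}
FOLLOW(A) = {$}
FOLLOW(S) = {$}
Therefore, FOLLOW(S) = {$}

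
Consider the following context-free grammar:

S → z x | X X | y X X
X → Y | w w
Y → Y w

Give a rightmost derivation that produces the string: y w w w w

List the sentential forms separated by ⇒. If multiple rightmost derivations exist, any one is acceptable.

S ⇒ y X X ⇒ y X w w ⇒ y w w w w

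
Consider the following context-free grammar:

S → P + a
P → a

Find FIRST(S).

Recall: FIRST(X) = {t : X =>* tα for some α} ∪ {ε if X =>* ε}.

We compute FIRST(S) using the standard algorithm.
FIRST(P) = {a}
FIRST(S) = {a}
Therefore, FIRST(S) = {a}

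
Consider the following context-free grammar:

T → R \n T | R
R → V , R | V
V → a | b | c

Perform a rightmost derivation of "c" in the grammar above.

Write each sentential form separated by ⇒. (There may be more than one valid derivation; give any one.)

T ⇒ R ⇒ V ⇒ c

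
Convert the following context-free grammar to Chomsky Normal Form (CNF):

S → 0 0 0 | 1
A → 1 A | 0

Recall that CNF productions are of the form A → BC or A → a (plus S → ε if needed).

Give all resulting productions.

T0 → 0; S → 1; T1 → 1; A → 0; S → T0 X0; X0 → T0 T0; A → T1 A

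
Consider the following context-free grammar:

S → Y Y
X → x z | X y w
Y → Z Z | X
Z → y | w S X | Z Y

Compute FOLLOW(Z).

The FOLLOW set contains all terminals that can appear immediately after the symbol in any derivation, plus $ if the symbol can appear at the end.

We compute FOLLOW(Z) using the standard algorithm.
FOLLOW(S) starts with {$}.
FIRST(S) = {w, x, y}
FIRST(X) = {x}
FIRST(Y) = {w, x, y}
FIRST(Z) = {w, y}
FOLLOW(S) = {$, x}
FOLLOW(X) = {$, w, x, y}
FOLLOW(Y) = {$, w, x, y}
FOLLOW(Z) = {$, w, x, y}
Therefore, FOLLOW(Z) = {$, w, x, y}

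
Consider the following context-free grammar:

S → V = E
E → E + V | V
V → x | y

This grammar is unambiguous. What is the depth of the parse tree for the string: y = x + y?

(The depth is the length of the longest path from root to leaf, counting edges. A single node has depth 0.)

4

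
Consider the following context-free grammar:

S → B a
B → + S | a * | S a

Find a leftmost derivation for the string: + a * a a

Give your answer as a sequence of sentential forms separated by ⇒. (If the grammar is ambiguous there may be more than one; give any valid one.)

S ⇒ B a ⇒ + S a ⇒ + B a a ⇒ + a * a a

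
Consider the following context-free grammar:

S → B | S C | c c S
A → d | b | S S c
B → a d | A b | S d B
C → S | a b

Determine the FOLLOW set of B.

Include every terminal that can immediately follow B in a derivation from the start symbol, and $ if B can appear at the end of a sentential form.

We compute FOLLOW(B) using the standard algorithm.
FOLLOW(S) starts with {$}.
FIRST(A) = {a, b, c, d}
FIRST(B) = {a, b, c, d}
FIRST(C) = {a, b, c, d}
FIRST(S) = {a, b, c, d}
FOLLOW(A) = {b}
FOLLOW(B) = {$, a, b, c, d}
FOLLOW(C) = {$, a, b, c, d}
FOLLOW(S) = {$, a, b, c, d}
Therefore, FOLLOW(B) = {$, a, b, c, d}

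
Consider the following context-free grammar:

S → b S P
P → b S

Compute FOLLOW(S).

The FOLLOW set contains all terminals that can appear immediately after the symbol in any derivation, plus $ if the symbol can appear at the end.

We compute FOLLOW(S) using the standard algorithm.
FOLLOW(S) starts with {$}.
FIRST(P) = {b}
FIRST(S) = {b}
FOLLOW(P) = {$, b}
FOLLOW(S) = {$, b}
Therefore, FOLLOW(S) = {$, b}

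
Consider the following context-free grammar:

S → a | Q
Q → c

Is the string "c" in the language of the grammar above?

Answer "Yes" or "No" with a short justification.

Yes - a valid derivation exists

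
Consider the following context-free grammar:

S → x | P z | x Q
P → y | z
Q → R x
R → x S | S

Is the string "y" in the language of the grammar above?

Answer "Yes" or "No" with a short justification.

No - no valid derivation exists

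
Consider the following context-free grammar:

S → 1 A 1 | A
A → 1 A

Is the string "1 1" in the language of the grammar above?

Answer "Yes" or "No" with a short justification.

No - no valid derivation exists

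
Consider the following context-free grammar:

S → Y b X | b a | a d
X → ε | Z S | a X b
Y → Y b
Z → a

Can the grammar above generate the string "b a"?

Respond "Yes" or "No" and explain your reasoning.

Yes - a valid derivation exists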